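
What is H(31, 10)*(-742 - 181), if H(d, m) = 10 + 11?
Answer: -19383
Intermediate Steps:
H(d, m) = 21
H(31, 10)*(-742 - 181) = 21*(-742 - 181) = 21*(-923) = -19383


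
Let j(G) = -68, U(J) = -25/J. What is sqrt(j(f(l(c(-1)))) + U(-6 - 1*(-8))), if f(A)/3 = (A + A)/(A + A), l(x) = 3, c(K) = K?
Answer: I*sqrt(322)/2 ≈ 8.9722*I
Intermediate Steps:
f(A) = 3 (f(A) = 3*((A + A)/(A + A)) = 3*((2*A)/((2*A))) = 3*((2*A)*(1/(2*A))) = 3*1 = 3)
sqrt(j(f(l(c(-1)))) + U(-6 - 1*(-8))) = sqrt(-68 - 25/(-6 - 1*(-8))) = sqrt(-68 - 25/(-6 + 8)) = sqrt(-68 - 25/2) = sqrt(-161/2) = I*sqrt(322)/2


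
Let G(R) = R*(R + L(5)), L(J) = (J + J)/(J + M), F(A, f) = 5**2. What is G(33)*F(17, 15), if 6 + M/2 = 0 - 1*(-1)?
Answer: 25575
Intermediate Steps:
M = -10 (M = -12 + 2*(0 - 1*(-1)) = -12 + 2*(0 + 1) = -12 + 2*1 = -12 + 2 = -10)
F(A, f) = 25
L(J) = 2*J/(-10 + J) (L(J) = (J + J)/(J - 10) = (2*J)/(-10 + J) = 2*J/(-10 + J))
G(R) = R*(-2 + R) (G(R) = R*(R + 2*5/(-10 + 5)) = R*(R + 2*5/(-5)) = R*(R + 2*5*(-1/5)) = R*(R - 2) = R*(-2 + R))
G(33)*F(17, 15) = (33*(-2 + 33))*25 = (33*31)*25 = 1023*25 = 25575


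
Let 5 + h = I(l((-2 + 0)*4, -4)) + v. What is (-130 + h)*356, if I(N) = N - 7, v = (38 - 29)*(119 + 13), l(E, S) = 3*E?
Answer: 363832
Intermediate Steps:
v = 1188 (v = 9*132 = 1188)
I(N) = -7 + N
h = 1152 (h = -5 + ((-7 + 3*((-2 + 0)*4)) + 1188) = -5 + ((-7 + 3*(-2*4)) + 1188) = -5 + ((-7 + 3*(-8)) + 1188) = -5 + ((-7 - 24) + 1188) = -5 + (-31 + 1188) = -5 + 1157 = 1152)
(-130 + h)*356 = (-130 + 1152)*356 = 1022*356 = 363832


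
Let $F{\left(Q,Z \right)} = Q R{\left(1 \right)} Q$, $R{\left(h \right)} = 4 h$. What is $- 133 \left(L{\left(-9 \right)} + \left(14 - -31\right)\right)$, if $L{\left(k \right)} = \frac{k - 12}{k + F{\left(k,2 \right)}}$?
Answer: $- \frac{89642}{15} \approx -5976.1$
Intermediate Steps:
$F{\left(Q,Z \right)} = 4 Q^{2}$ ($F{\left(Q,Z \right)} = Q 4 \cdot 1 Q = Q 4 Q = 4 Q Q = 4 Q^{2}$)
$L{\left(k \right)} = \frac{-12 + k}{k + 4 k^{2}}$ ($L{\left(k \right)} = \frac{k - 12}{k + 4 k^{2}} = \frac{-12 + k}{k + 4 k^{2}}$)
$- 133 \left(L{\left(-9 \right)} + \left(14 - -31\right)\right) = - 133 \left(\frac{-12 - 9}{\left(-9\right) \left(1 + 4 \left(-9\right)\right)} + \left(14 - -31\right)\right) = - 133 \left(\left(- \frac{1}{9}\right) \frac{1}{1 - 36} \left(-21\right) + \left(14 + 31\right)\right) = - 133 \left(\left(- \frac{1}{9}\right) \frac{1}{-35} \left(-21\right) + 45\right) = - 133 \left(\left(- \frac{1}{9}\right) \left(- \frac{1}{35}\right) \left(-21\right) + 45\right) = - 133 \left(- \frac{1}{15} + 45\right) = \left(-133\right) \frac{674}{15} = - \frac{89642}{15}$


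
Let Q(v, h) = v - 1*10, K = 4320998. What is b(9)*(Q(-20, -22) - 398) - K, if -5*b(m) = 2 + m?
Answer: -21600282/5 ≈ -4.3201e+6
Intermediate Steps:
Q(v, h) = -10 + v (Q(v, h) = v - 10 = -10 + v)
b(m) = -⅖ - m/5 (b(m) = -(2 + m)/5 = -⅖ - m/5)
b(9)*(Q(-20, -22) - 398) - K = (-⅖ - ⅕*9)*((-10 - 20) - 398) - 1*4320998 = (-⅖ - 9/5)*(-30 - 398) - 4320998 = -11/5*(-428) - 4320998 = 4708/5 - 4320998 = -21600282/5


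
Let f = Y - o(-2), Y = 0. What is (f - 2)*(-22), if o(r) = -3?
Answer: -22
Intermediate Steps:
f = 3 (f = 0 - 1*(-3) = 0 + 3 = 3)
(f - 2)*(-22) = (3 - 2)*(-22) = 1*(-22) = -22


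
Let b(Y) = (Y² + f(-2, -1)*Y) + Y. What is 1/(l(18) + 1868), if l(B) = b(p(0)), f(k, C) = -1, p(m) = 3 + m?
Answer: 1/1877 ≈ 0.00053276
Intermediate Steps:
b(Y) = Y² (b(Y) = (Y² - Y) + Y = Y²)
l(B) = 9 (l(B) = (3 + 0)² = 3² = 9)
1/(l(18) + 1868) = 1/(9 + 1868) = 1/1877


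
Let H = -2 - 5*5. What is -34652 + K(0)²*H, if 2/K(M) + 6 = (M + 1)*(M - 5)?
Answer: -4193000/121 ≈ -34653.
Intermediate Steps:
K(M) = 2/(-6 + (1 + M)*(-5 + M)) (K(M) = 2/(-6 + (M + 1)*(M - 5)) = 2/(-6 + (1 + M)*(-5 + M)))
H = -27 (H = -2 - 25 = -27)
-34652 + K(0)²*H = -34652 + (2/(-11 + 0² - 4*0))²*(-27) = -34652 + (2/(-11 + 0 + 0))²*(-27) = -34652 + (2/(-11))²*(-27) = -34652 + (2*(-1/11))²*(-27) = -34652 + (-2/11)²*(-27) = -34652 + (4/121)*(-27) = -34652 - 108/121 = -4193000/121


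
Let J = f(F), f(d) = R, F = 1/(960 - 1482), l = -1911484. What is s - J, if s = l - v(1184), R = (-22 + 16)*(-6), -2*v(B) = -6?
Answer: -1911523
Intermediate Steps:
v(B) = 3 (v(B) = -1/2*(-6) = 3)
F = -1/522 (F = 1/(-522) = -1/522 ≈ -0.0019157)
R = 36 (R = -6*(-6) = 36)
f(d) = 36
J = 36
s = -1911487 (s = -1911484 - 1*3 = -1911484 - 3 = -1911487)
s - J = -1911487 - 1*36 = -1911487 - 36 = -1911523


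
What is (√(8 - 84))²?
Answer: -76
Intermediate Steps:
(√(8 - 84))² = (√(-76))² = (2*I*√19)² = -76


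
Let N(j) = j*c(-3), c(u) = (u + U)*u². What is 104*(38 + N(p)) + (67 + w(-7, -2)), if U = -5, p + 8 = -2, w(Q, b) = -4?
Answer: 78895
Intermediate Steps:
p = -10 (p = -8 - 2 = -10)
c(u) = u²*(-5 + u) (c(u) = (u - 5)*u² = (-5 + u)*u² = u²*(-5 + u))
N(j) = -72*j (N(j) = j*((-3)²*(-5 - 3)) = j*(9*(-8)) = j*(-72) = -72*j)
104*(38 + N(p)) + (67 + w(-7, -2)) = 104*(38 - 72*(-10)) + (67 - 4) = 104*(38 + 720) + 63 = 104*758 + 63 = 78832 + 63 = 78895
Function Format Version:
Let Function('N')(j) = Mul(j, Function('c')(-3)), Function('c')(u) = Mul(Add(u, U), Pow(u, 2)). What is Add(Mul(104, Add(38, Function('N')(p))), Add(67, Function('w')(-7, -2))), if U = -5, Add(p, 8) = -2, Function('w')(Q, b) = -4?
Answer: 78895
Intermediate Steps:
p = -10 (p = Add(-8, -2) = -10)
Function('c')(u) = Mul(Pow(u, 2), Add(-5, u)) (Function('c')(u) = Mul(Add(u, -5), Pow(u, 2)) = Mul(Add(-5, u), Pow(u, 2)) = Mul(Pow(u, 2), Add(-5, u)))
Function('N')(j) = Mul(-72, j) (Function('N')(j) = Mul(j, Mul(Pow(-3, 2), Add(-5, -3))) = Mul(j, Mul(9, -8)) = Mul(j, -72) = Mul(-72, j))
Add(Mul(104, Add(38, Function('N')(p))), Add(67, Function('w')(-7, -2))) = Add(Mul(104, Add(38, Mul(-72, -10))), Add(67, -4)) = Add(Mul(104, Add(38, 720)), 63) = Add(Mul(104, 758), 63) = Add(78832, 63) = 78895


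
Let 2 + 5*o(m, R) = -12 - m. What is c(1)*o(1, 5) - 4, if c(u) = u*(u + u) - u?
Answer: -7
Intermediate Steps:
c(u) = -u + 2*u² (c(u) = u*(2*u) - u = 2*u² - u = -u + 2*u²)
o(m, R) = -14/5 - m/5 (o(m, R) = -⅖ + (-12 - m)/5 = -⅖ + (-12/5 - m/5) = -14/5 - m/5)
c(1)*o(1, 5) - 4 = (1*(-1 + 2*1))*(-14/5 - ⅕*1) - 4 = (1*(-1 + 2))*(-14/5 - ⅕) - 4 = (1*1)*(-3) - 4 = 1*(-3) - 4 = -3 - 4 = -7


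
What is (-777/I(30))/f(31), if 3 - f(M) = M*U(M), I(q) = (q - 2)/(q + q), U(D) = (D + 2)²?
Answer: 555/11252 ≈ 0.049325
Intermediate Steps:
U(D) = (2 + D)²
I(q) = (-2 + q)/(2*q) (I(q) = (-2 + q)/((2*q)) = (-2 + q)*(1/(2*q)) = (-2 + q)/(2*q))
f(M) = 3 - M*(2 + M)²
(-777/I(30))/f(31) = (-777*60/(-2 + 30))/(3 - 1*31*(2 + 31)²) = (-777/((½)*(1/30)*28))/(3 - 1*31*33²) = (-777/7/15)/(3 - 1*31*1089) = (-777*15/7)/(3 - 33759) = -1665/(-33756) = -1665*(-1/33756) = 555/11252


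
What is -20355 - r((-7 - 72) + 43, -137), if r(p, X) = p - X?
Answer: -20456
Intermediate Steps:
-20355 - r((-7 - 72) + 43, -137) = -20355 - (((-7 - 72) + 43) - 1*(-137)) = -20355 - ((-79 + 43) + 137) = -20355 - (-36 + 137) = -20355 - 1*101 = -20355 - 101 = -20456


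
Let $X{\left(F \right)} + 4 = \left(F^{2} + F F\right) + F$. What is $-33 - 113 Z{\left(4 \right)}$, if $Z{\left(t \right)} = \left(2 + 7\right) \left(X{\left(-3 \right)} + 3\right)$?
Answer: $-14271$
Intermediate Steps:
$X{\left(F \right)} = -4 + F + 2 F^{2}$ ($X{\left(F \right)} = -4 + \left(\left(F^{2} + F F\right) + F\right) = -4 + \left(\left(F^{2} + F^{2}\right) + F\right) = -4 + \left(2 F^{2} + F\right) = -4 + \left(F + 2 F^{2}\right) = -4 + F + 2 F^{2}$)
$Z{\left(t \right)} = 126$ ($Z{\left(t \right)} = \left(2 + 7\right) \left(\left(-4 - 3 + 2 \left(-3\right)^{2}\right) + 3\right) = 9 \left(\left(-4 - 3 + 2 \cdot 9\right) + 3\right) = 9 \left(\left(-4 - 3 + 18\right) + 3\right) = 9 \left(11 + 3\right) = 9 \cdot 14 = 126$)
$-33 - 113 Z{\left(4 \right)} = -33 - 14238 = -14271$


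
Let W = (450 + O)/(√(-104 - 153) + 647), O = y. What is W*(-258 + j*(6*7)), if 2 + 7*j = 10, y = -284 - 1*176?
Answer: 32350/9973 - 50*I*√257/9973 ≈ 3.2438 - 0.080373*I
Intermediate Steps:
y = -460 (y = -284 - 176 = -460)
j = 8/7 (j = -2/7 + (⅐)*10 = -2/7 + 10/7 = 8/7 ≈ 1.1429)
O = -460
W = -10/(647 + I*√257) (W = (450 - 460)/(√(-104 - 153) + 647) = -10/(√(-257) + 647) = -10/(I*√257 + 647) = -10/(647 + I*√257) ≈ -0.015446 + 0.00038273*I)
W*(-258 + j*(6*7)) = (-3235/209433 + 5*I*√257/209433)*(-258 + 8*(6*7)/7) = (-3235/209433 + 5*I*√257/209433)*(-258 + (8/7)*42) = (-3235/209433 + 5*I*√257/209433)*(-258 + 48) = (-3235/209433 + 5*I*√257/209433)*(-210) = 32350/9973 - 50*I*√257/9973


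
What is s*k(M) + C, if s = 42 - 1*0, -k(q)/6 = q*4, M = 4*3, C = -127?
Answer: -12223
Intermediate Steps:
M = 12
k(q) = -24*q (k(q) = -6*q*4 = -24*q)
s = 42 (s = 42 + 0 = 42)
s*k(M) + C = 42*(-24*12) - 127 = 42*(-288) - 127 = -12096 - 127 = -12223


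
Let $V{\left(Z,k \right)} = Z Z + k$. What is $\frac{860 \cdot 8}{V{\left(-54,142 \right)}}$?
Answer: $\frac{3440}{1529} \approx 2.2498$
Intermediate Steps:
$V{\left(Z,k \right)} = k + Z^{2}$ ($V{\left(Z,k \right)} = Z^{2} + k = k + Z^{2}$)
$\frac{860 \cdot 8}{V{\left(-54,142 \right)}} = \frac{860 \cdot 8}{142 + \left(-54\right)^{2}} = \frac{6880}{142 + 2916} = \frac{6880}{3058} = 6880 \cdot \frac{1}{3058} = \frac{3440}{1529}$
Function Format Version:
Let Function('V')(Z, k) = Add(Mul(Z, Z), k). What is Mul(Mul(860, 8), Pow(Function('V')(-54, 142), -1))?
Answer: Rational(3440, 1529) ≈ 2.2498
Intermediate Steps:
Function('V')(Z, k) = Add(k, Pow(Z, 2)) (Function('V')(Z, k) = Add(Pow(Z, 2), k) = Add(k, Pow(Z, 2)))
Mul(Mul(860, 8), Pow(Function('V')(-54, 142), -1)) = Mul(Mul(860, 8), Pow(Add(142, Pow(-54, 2)), -1)) = Mul(6880, Pow(Add(142, 2916), -1)) = Mul(6880, Pow(3058, -1)) = Mul(6880, Rational(1, 3058)) = Rational(3440, 1529)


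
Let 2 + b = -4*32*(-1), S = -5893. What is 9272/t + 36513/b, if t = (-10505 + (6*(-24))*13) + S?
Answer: 5285113/18270 ≈ 289.28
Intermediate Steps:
b = 126 (b = -2 - 4*32*(-1) = -2 - 128*(-1) = -2 + 128 = 126)
t = -18270 (t = (-10505 + (6*(-24))*13) - 5893 = (-10505 - 144*13) - 5893 = (-10505 - 1872) - 5893 = -12377 - 5893 = -18270)
9272/t + 36513/b = 9272/(-18270) + 36513/126 = 9272*(-1/18270) + 36513*(1/126) = -4636/9135 + 4057/14 = 5285113/18270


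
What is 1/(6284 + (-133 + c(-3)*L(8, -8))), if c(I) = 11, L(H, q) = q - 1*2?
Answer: 1/6041 ≈ 0.00016554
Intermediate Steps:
L(H, q) = -2 + q (L(H, q) = q - 2 = -2 + q)
1/(6284 + (-133 + c(-3)*L(8, -8))) = 1/(6284 + (-133 + 11*(-2 - 8))) = 1/(6284 + (-133 + 11*(-10))) = 1/(6284 + (-133 - 110)) = 1/(6284 - 243) = 1/6041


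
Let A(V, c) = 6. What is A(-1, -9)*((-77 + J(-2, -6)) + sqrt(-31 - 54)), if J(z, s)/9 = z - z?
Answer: -462 + 6*I*sqrt(85) ≈ -462.0 + 55.317*I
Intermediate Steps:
J(z, s) = 0 (J(z, s) = 9*(z - z) = 9*0 = 0)
A(-1, -9)*((-77 + J(-2, -6)) + sqrt(-31 - 54)) = 6*((-77 + 0) + sqrt(-31 - 54)) = 6*(-77 + sqrt(-85)) = 6*(-77 + I*sqrt(85)) = -462 + 6*I*sqrt(85)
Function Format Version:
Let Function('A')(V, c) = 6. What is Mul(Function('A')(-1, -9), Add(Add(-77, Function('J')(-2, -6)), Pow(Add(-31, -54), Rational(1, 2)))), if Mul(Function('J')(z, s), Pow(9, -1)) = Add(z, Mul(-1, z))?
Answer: Add(-462, Mul(6, I, Pow(85, Rational(1, 2)))) ≈ Add(-462.00, Mul(55.317, I))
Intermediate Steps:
Function('J')(z, s) = 0 (Function('J')(z, s) = Mul(9, Add(z, Mul(-1, z))) = Mul(9, 0) = 0)
Mul(Function('A')(-1, -9), Add(Add(-77, Function('J')(-2, -6)), Pow(Add(-31, -54), Rational(1, 2)))) = Mul(6, Add(Add(-77, 0), Pow(Add(-31, -54), Rational(1, 2)))) = Mul(6, Add(-77, Pow(-85, Rational(1, 2)))) = Mul(6, Add(-77, Mul(I, Pow(85, Rational(1, 2))))) = Add(-462, Mul(6, I, Pow(85, Rational(1, 2))))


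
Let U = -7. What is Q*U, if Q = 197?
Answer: -1379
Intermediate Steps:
Q*U = 197*(-7) = -1379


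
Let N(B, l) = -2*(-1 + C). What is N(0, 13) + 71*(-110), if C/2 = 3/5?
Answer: -39052/5 ≈ -7810.4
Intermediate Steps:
C = 6/5 (C = 2*(3/5) = 2*(3*(⅕)) = 2*(⅗) = 6/5 ≈ 1.2000)
N(B, l) = -⅖ (N(B, l) = -2*(-1 + 6/5) = -2*⅕ = -⅖)
N(0, 13) + 71*(-110) = -⅖ + 71*(-110) = -⅖ - 7810 = -39052/5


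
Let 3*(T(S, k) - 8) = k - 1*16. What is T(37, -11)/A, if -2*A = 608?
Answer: 1/304 ≈ 0.0032895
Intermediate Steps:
T(S, k) = 8/3 + k/3 (T(S, k) = 8 + (k - 1*16)/3 = 8 + (k - 16)/3 = 8 + (-16 + k)/3 = 8 + (-16/3 + k/3) = 8/3 + k/3)
A = -304 (A = -½*608 = -304)
T(37, -11)/A = (8/3 + (⅓)*(-11))/(-304) = (8/3 - 11/3)*(-1/304) = -1*(-1/304) = 1/304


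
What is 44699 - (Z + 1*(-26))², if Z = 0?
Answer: 44023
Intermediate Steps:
44699 - (Z + 1*(-26))² = 44699 - (0 + 1*(-26))² = 44699 - (0 - 26)² = 44699 - 1*(-26)² = 44699 - 1*676 = 44699 - 676 = 44023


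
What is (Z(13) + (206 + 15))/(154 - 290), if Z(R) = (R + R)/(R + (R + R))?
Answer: -665/408 ≈ -1.6299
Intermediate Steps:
Z(R) = 2/3 (Z(R) = (2*R)/(R + 2*R) = (2*R)/((3*R)) = (2*R)*(1/(3*R)) = 2/3)
(Z(13) + (206 + 15))/(154 - 290) = (2/3 + (206 + 15))/(154 - 290) = (2/3 + 221)/(-136) = (665/3)*(-1/136) = -665/408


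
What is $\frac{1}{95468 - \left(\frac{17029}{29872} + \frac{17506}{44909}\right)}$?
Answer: $\frac{1341521648}{128071100996671} \approx 1.0475 \cdot 10^{-5}$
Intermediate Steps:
$\frac{1}{95468 - \left(\frac{17029}{29872} + \frac{17506}{44909}\right)} = \frac{1}{95468 - \frac{1287694593}{1341521648}} = \frac{1}{\frac{128071100996671}{1341521648}} = \frac{1341521648}{128071100996671}$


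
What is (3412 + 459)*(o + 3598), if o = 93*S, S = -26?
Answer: 4567780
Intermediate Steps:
o = -2418 (o = 93*(-26) = -2418)
(3412 + 459)*(o + 3598) = (3412 + 459)*(-2418 + 3598) = 3871*1180 = 4567780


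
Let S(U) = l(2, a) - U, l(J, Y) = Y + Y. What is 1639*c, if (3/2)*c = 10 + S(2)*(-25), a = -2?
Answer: 524480/3 ≈ 1.7483e+5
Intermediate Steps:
l(J, Y) = 2*Y
S(U) = -4 - U (S(U) = 2*(-2) - U = -4 - U)
c = 320/3 (c = 2*(10 + (-4 - 1*2)*(-25))/3 = 2*(10 + (-4 - 2)*(-25))/3 = 2*(10 - 6*(-25))/3 = 2*(10 + 150)/3 = (2/3)*160 = 320/3 ≈ 106.67)
1639*c = 1639*(320/3) = 524480/3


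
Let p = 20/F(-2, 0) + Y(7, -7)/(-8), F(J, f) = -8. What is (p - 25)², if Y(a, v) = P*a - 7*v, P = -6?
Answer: 51529/64 ≈ 805.14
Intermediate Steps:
Y(a, v) = -7*v - 6*a (Y(a, v) = -6*a - 7*v = -7*v - 6*a)
p = -27/8 (p = 20/(-8) + (-7*(-7) - 6*7)/(-8) = 20*(-⅛) + (49 - 42)*(-⅛) = -5/2 + 7*(-⅛) = -5/2 - 7/8 = -27/8 ≈ -3.3750)
(p - 25)² = (-27/8 - 25)² = (-227/8)² = 51529/64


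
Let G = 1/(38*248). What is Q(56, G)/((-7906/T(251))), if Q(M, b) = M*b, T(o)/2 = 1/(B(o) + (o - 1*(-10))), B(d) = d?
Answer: -7/2384196608 ≈ -2.9360e-9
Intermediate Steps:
G = 1/9424 (G = (1/38)*(1/248) = 1/9424 ≈ 0.00010611)
T(o) = 2/(10 + 2*o) (T(o) = 2/(o + (o - 1*(-10))) = 2/(o + (o + 10)) = 2/(o + (10 + o)) = 2/(10 + 2*o))
Q(56, G)/((-7906/T(251))) = (56*(1/9424))/((-7906/(1/(5 + 251)))) = 7/(1178*((-7906/(1/256)))) = 7/(1178*((-7906/1/256))) = 7/(1178*((-7906*256))) = (7/1178)/(-2023936) = (7/1178)*(-1/2023936) = -7/2384196608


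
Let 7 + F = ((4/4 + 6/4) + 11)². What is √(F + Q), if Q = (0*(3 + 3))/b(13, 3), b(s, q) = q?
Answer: √701/2 ≈ 13.238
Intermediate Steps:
F = 701/4 (F = -7 + ((4/4 + 6/4) + 11)² = -7 + ((4*(¼) + 6*(¼)) + 11)² = -7 + ((1 + 3/2) + 11)² = -7 + (5/2 + 11)² = -7 + (27/2)² = -7 + 729/4 = 701/4 ≈ 175.25)
Q = 0 (Q = (0*(3 + 3))/3 = (0*6)*(⅓) = 0*(⅓) = 0)
√(F + Q) = √(701/4 + 0) = √(701/4) = √701/2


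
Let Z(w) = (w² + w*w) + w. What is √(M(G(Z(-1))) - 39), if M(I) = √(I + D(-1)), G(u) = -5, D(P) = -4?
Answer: √(-39 + 3*I) ≈ 0.24002 + 6.2496*I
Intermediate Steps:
Z(w) = w + 2*w² (Z(w) = (w² + w²) + w = 2*w² + w = w + 2*w²)
M(I) = √(-4 + I) (M(I) = √(I - 4) = √(-4 + I))
√(M(G(Z(-1))) - 39) = √(√(-4 - 5) - 39) = √(√(-9) - 39) = √(3*I - 39) = √(-39 + 3*I)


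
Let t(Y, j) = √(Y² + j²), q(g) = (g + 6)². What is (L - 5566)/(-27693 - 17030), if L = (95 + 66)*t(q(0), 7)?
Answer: 5566/44723 - 23*√1345/6389 ≈ -0.0075700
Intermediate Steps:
q(g) = (6 + g)²
L = 161*√1345 (L = (95 + 66)*√(((6 + 0)²)² + 7²) = 161*√((6²)² + 49) = 161*√(36² + 49) = 161*√(1296 + 49) = 161*√1345 ≈ 5904.6)
(L - 5566)/(-27693 - 17030) = (161*√1345 - 5566)/(-27693 - 17030) = (-5566 + 161*√1345)/(-44723) = (-5566 + 161*√1345)*(-1/44723) = 5566/44723 - 23*√1345/6389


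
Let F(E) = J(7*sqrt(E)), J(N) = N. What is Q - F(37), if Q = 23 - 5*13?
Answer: -42 - 7*sqrt(37) ≈ -84.579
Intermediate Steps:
F(E) = 7*sqrt(E)
Q = -42 (Q = 23 - 65 = -42)
Q - F(37) = -42 - 7*sqrt(37)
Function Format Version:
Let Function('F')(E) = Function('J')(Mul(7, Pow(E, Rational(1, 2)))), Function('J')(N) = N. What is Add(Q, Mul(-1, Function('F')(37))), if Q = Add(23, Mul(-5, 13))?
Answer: Add(-42, Mul(-7, Pow(37, Rational(1, 2)))) ≈ -84.579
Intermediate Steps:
Function('F')(E) = Mul(7, Pow(E, Rational(1, 2)))
Q = -42 (Q = Add(23, -65) = -42)
Add(Q, Mul(-1, Function('F')(37))) = Add(-42, Mul(-1, Mul(7, Pow(37, Rational(1, 2))))) = Add(-42, Mul(-7, Pow(37, Rational(1, 2))))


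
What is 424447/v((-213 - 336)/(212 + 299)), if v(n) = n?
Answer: -216892417/549 ≈ -3.9507e+5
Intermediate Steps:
424447/v((-213 - 336)/(212 + 299)) = 424447/(((-213 - 336)/(212 + 299))) = 424447/((-549/511)) = 424447/((-549*1/511)) = 424447/(-549/511) = 424447*(-511/549) = -216892417/549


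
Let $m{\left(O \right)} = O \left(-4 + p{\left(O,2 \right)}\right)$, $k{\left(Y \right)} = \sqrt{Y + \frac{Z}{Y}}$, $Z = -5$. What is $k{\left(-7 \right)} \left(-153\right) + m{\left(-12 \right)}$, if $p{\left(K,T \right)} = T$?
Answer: $24 - \frac{306 i \sqrt{77}}{7} \approx 24.0 - 383.59 i$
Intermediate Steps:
$k{\left(Y \right)} = \sqrt{Y - \frac{5}{Y}}$
$m{\left(O \right)} = - 2 O$ ($m{\left(O \right)} = O \left(-4 + 2\right) = O \left(-2\right) = - 2 O$)
$k{\left(-7 \right)} \left(-153\right) + m{\left(-12 \right)} = \sqrt{-7 - \frac{5}{-7}} \left(-153\right) - -24 = \sqrt{-7 - - \frac{5}{7}} \left(-153\right) + 24 = \sqrt{-7 + \frac{5}{7}} \left(-153\right) + 24 = \sqrt{- \frac{44}{7}} \left(-153\right) + 24 = \frac{2 i \sqrt{77}}{7} \left(-153\right) + 24 = - \frac{306 i \sqrt{77}}{7} + 24 = 24 - \frac{306 i \sqrt{77}}{7}$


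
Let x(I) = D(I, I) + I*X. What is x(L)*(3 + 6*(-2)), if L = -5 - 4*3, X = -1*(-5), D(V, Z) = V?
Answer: 918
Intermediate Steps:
X = 5
L = -17 (L = -5 - 12 = -17)
x(I) = 6*I (x(I) = I + I*5 = I + 5*I = 6*I)
x(L)*(3 + 6*(-2)) = (6*(-17))*(3 + 6*(-2)) = -102*(3 - 12) = -102*(-9) = 918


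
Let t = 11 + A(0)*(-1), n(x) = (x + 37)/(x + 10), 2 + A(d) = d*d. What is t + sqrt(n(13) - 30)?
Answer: 13 + 8*I*sqrt(230)/23 ≈ 13.0 + 5.275*I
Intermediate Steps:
A(d) = -2 + d**2 (A(d) = -2 + d*d = -2 + d**2)
n(x) = (37 + x)/(10 + x)
t = 13 (t = 11 + (-2 + 0**2)*(-1) = 11 + (-2 + 0)*(-1) = 11 - 2*(-1) = 11 + 2 = 13)
t + sqrt(n(13) - 30) = 13 + sqrt((37 + 13)/(10 + 13) - 30) = 13 + sqrt(50/23 - 30) = 13 + sqrt(-640/23) = 13 + 8*I*sqrt(230)/23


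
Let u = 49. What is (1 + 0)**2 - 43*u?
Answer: -2106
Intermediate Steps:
(1 + 0)**2 - 43*u = (1 + 0)**2 - 43*49 = 1**2 - 2107 = 1 - 2107 = -2106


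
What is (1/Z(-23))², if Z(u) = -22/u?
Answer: 529/484 ≈ 1.0930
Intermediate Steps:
(1/Z(-23))² = (1/(-22/(-23)))² = (1/(-22*(-1/23)))² = (1/(22/23))² = (23/22)² = 529/484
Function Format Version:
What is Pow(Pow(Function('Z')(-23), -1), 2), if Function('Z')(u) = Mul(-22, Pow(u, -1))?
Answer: Rational(529, 484) ≈ 1.0930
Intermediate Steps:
Pow(Pow(Function('Z')(-23), -1), 2) = Pow(Pow(Mul(-22, Pow(-23, -1)), -1), 2) = Pow(Pow(Mul(-22, Rational(-1, 23)), -1), 2) = Pow(Pow(Rational(22, 23), -1), 2) = Pow(Rational(23, 22), 2) = Rational(529, 484)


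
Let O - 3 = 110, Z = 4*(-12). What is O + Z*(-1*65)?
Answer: 3233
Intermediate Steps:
Z = -48
O = 113 (O = 3 + 110 = 113)
O + Z*(-1*65) = 113 - (-48)*65 = 113 - 48*(-65) = 113 + 3120 = 3233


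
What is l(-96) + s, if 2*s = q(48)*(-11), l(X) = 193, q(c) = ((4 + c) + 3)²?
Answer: -32889/2 ≈ -16445.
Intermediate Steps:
q(c) = (7 + c)²
s = -33275/2 (s = ((7 + 48)²*(-11))/2 = (55²*(-11))/2 = (3025*(-11))/2 = (½)*(-33275) = -33275/2 ≈ -16638.)
l(-96) + s = 193 - 33275/2 = -32889/2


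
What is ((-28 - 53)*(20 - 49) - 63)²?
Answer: 5225796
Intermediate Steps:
((-28 - 53)*(20 - 49) - 63)² = (-81*(-29) - 63)² = (2349 - 63)² = 2286² = 5225796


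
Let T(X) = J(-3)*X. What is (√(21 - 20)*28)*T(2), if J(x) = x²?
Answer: 504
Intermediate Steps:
T(X) = 9*X (T(X) = (-3)²*X = 9*X)
(√(21 - 20)*28)*T(2) = (√(21 - 20)*28)*(9*2) = (√1*28)*18 = (1*28)*18 = 28*18 = 504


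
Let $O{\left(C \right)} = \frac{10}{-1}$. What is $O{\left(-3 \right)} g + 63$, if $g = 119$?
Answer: $-1127$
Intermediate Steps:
$O{\left(C \right)} = -10$ ($O{\left(C \right)} = 10 \left(-1\right) = -10$)
$O{\left(-3 \right)} g + 63 = \left(-10\right) 119 + 63 = -1190 + 63 = -1127$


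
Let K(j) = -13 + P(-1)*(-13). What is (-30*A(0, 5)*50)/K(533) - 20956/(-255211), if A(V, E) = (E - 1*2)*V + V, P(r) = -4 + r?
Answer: 20956/255211 ≈ 0.082112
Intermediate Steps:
A(V, E) = V + V*(-2 + E) (A(V, E) = (E - 2)*V + V = (-2 + E)*V + V = V*(-2 + E) + V = V + V*(-2 + E))
K(j) = 52 (K(j) = -13 + (-4 - 1)*(-13) = -13 - 5*(-13) = -13 + 65 = 52)
(-30*A(0, 5)*50)/K(533) - 20956/(-255211) = (-0*(-1 + 5)*50)/52 - 20956/(-255211) = (-0*4*50)*(1/52) - 20956*(-1/255211) = (-30*0*50)*(1/52) + 20956/255211 = (0*50)*(1/52) + 20956/255211 = 0*(1/52) + 20956/255211 = 0 + 20956/255211 = 20956/255211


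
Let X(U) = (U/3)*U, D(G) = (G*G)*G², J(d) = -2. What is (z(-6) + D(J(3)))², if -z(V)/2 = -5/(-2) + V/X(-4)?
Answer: 2809/16 ≈ 175.56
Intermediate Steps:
D(G) = G⁴ (D(G) = G²*G² = G⁴)
X(U) = U²/3 (X(U) = (U*(⅓))*U = (U/3)*U = U²/3)
z(V) = -5 - 3*V/8 (z(V) = -2*(-5/(-2) + V/(((⅓)*(-4)²))) = -2*(-5*(-½) + V/(((⅓)*16))) = -2*(5/2 + V/(16/3)) = -2*(5/2 + V*(3/16)) = -2*(5/2 + 3*V/16) = -5 - 3*V/8)
(z(-6) + D(J(3)))² = ((-5 - 3/8*(-6)) + (-2)⁴)² = ((-5 + 9/4) + 16)² = (-11/4 + 16)² = (53/4)² = 2809/16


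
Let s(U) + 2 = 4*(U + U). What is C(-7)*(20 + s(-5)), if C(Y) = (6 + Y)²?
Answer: -22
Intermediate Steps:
s(U) = -2 + 8*U (s(U) = -2 + 4*(U + U) = -2 + 4*(2*U) = -2 + 8*U)
C(-7)*(20 + s(-5)) = (6 - 7)²*(20 + (-2 + 8*(-5))) = (-1)²*(20 + (-2 - 40)) = 1*(20 - 42) = 1*(-22) = -22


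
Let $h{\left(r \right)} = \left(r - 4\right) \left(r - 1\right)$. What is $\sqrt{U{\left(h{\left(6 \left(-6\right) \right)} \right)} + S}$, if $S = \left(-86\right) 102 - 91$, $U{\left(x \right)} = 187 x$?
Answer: $\sqrt{267897} \approx 517.59$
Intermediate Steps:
$h{\left(r \right)} = \left(-1 + r\right) \left(-4 + r\right)$ ($h{\left(r \right)} = \left(-4 + r\right) \left(-1 + r\right) = \left(-1 + r\right) \left(-4 + r\right)$)
$S = -8863$ ($S = -8772 - 91 = -8863$)
$\sqrt{U{\left(h{\left(6 \left(-6\right) \right)} \right)} + S} = \sqrt{187 \left(4 + \left(6 \left(-6\right)\right)^{2} - 5 \cdot 6 \left(-6\right)\right) - 8863} = \sqrt{187 \left(4 + \left(-36\right)^{2} - -180\right) - 8863} = \sqrt{187 \left(4 + 1296 + 180\right) - 8863} = \sqrt{187 \cdot 1480 - 8863} = \sqrt{276760 - 8863} = \sqrt{267897}$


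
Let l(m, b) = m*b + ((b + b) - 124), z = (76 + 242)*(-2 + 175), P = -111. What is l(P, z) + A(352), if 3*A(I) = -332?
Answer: -17990282/3 ≈ -5.9968e+6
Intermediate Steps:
A(I) = -332/3 (A(I) = (1/3)*(-332) = -332/3)
z = 55014 (z = 318*173 = 55014)
l(m, b) = -124 + 2*b + b*m (l(m, b) = b*m + (2*b - 124) = b*m + (-124 + 2*b) = -124 + 2*b + b*m)
l(P, z) + A(352) = (-124 + 2*55014 + 55014*(-111)) - 332/3 = (-124 + 110028 - 6106554) - 332/3 = -5996650 - 332/3 = -17990282/3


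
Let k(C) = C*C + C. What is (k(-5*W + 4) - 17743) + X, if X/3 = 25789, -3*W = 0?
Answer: 59644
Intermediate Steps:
W = 0 (W = -⅓*0 = 0)
X = 77367 (X = 3*25789 = 77367)
k(C) = C + C² (k(C) = C² + C = C + C²)
(k(-5*W + 4) - 17743) + X = ((-5*0 + 4)*(1 + (-5*0 + 4)) - 17743) + 77367 = ((0 + 4)*(1 + (0 + 4)) - 17743) + 77367 = (4*(1 + 4) - 17743) + 77367 = (4*5 - 17743) + 77367 = (20 - 17743) + 77367 = -17723 + 77367 = 59644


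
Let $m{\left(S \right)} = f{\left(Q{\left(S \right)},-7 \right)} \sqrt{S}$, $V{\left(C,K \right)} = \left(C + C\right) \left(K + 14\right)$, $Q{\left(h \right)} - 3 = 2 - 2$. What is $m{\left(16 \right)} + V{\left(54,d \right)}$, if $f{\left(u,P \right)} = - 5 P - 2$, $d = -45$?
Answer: $-3216$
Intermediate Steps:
$Q{\left(h \right)} = 3$ ($Q{\left(h \right)} = 3 + \left(2 - 2\right) = 3 + 0 = 3$)
$f{\left(u,P \right)} = -2 - 5 P$
$V{\left(C,K \right)} = 2 C \left(14 + K\right)$
$m{\left(S \right)} = 33 \sqrt{S}$ ($m{\left(S \right)} = \left(-2 - -35\right) \sqrt{S} = \left(-2 + 35\right) \sqrt{S} = 33 \sqrt{S}$)
$m{\left(16 \right)} + V{\left(54,d \right)} = 33 \sqrt{16} + 2 \cdot 54 \left(14 - 45\right) = 33 \cdot 4 + 2 \cdot 54 \left(-31\right) = 132 - 3348 = -3216$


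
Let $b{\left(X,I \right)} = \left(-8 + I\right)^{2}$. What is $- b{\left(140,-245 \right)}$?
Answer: $-64009$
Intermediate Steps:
$- b{\left(140,-245 \right)} = - \left(-8 - 245\right)^{2} = - \left(-253\right)^{2} = \left(-1\right) 64009 = -64009$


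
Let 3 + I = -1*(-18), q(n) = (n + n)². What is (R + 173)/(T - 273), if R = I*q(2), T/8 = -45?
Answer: -413/633 ≈ -0.65245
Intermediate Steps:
T = -360 (T = 8*(-45) = -360)
q(n) = 4*n² (q(n) = (2*n)² = 4*n²)
I = 15 (I = -3 - 1*(-18) = -3 + 18 = 15)
R = 240 (R = 15*(4*2²) = 15*(4*4) = 15*16 = 240)
(R + 173)/(T - 273) = (240 + 173)/(-360 - 273) = 413/(-633) = 413*(-1/633) = -413/633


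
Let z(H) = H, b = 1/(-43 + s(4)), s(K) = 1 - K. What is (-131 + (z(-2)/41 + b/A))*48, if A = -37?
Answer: -219475320/34891 ≈ -6290.3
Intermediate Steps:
b = -1/46 (b = 1/(-43 + (1 - 1*4)) = 1/(-43 + (1 - 4)) = 1/(-43 - 3) = 1/(-46) = -1/46 ≈ -0.021739)
(-131 + (z(-2)/41 + b/A))*48 = (-131 + (-2/41 - 1/46/(-37)))*48 = (-131 + (-2*1/41 - 1/46*(-1/37)))*48 = (-131 + (-2/41 + 1/1702))*48 = (-131 - 3363/69782)*48 = -9144805/69782*48 = -219475320/34891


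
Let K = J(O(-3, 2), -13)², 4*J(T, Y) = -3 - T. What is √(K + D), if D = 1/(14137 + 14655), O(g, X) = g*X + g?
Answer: √466308034/14396 ≈ 1.5000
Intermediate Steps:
O(g, X) = g + X*g (O(g, X) = X*g + g = g + X*g)
J(T, Y) = -¾ - T/4 (J(T, Y) = (-3 - T)/4 = -¾ - T/4)
D = 1/28792 ≈ 3.4732e-5
K = 9/4 (K = (-¾ - (-3)*(1 + 2)/4)² = (-¾ - (-3)*3/4)² = (-¾ - ¼*(-9))² = (-¾ + 9/4)² = (3/2)² = 9/4 ≈ 2.2500)
√(K + D) = √(9/4 + 1/28792) = √(64783/28792) = √466308034/14396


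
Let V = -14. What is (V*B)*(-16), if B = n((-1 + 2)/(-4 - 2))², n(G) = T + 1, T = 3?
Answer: 3584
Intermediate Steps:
n(G) = 4 (n(G) = 3 + 1 = 4)
B = 16 (B = 4² = 16)
(V*B)*(-16) = -14*16*(-16) = -224*(-16) = 3584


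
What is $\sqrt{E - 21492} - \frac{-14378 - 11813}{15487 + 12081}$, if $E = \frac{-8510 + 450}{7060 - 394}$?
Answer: $\frac{26191}{27568} + \frac{i \sqrt{238765674378}}{3333} \approx 0.95005 + 146.61 i$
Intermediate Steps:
$E = - \frac{4030}{3333}$ ($E = - \frac{8060}{6666} = \left(-8060\right) \frac{1}{6666} = - \frac{4030}{3333} \approx -1.2091$)
$\sqrt{E - 21492} - \frac{-14378 - 11813}{15487 + 12081} = \sqrt{- \frac{4030}{3333} - 21492} - \frac{-14378 - 11813}{15487 + 12081} = \sqrt{- \frac{71636866}{3333}} - - \frac{26191}{27568} = \frac{i \sqrt{238765674378}}{3333} - \left(-26191\right) \frac{1}{27568} = \frac{i \sqrt{238765674378}}{3333} - - \frac{26191}{27568} = \frac{i \sqrt{238765674378}}{3333} + \frac{26191}{27568} = \frac{26191}{27568} + \frac{i \sqrt{238765674378}}{3333}$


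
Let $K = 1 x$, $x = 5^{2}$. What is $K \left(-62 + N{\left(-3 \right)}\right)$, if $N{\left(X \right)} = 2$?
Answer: $-1500$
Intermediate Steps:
$x = 25$
$K = 25$ ($K = 1 \cdot 25 = 25$)
$K \left(-62 + N{\left(-3 \right)}\right) = 25 \left(-62 + 2\right) = 25 \left(-60\right) = -1500$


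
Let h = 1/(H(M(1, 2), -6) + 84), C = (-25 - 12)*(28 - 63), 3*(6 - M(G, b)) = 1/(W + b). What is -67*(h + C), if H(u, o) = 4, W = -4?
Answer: -7635387/88 ≈ -86766.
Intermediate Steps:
M(G, b) = 6 - 1/(3*(-4 + b))
C = 1295 (C = -37*(-35) = 1295)
h = 1/88 (h = 1/(4 + 84) = 1/88 ≈ 0.011364)
-67*(h + C) = -67*(1/88 + 1295) = -67*113961/88 = -7635387/88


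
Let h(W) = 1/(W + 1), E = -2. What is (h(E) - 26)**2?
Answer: 729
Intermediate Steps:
h(W) = 1/(1 + W)
(h(E) - 26)**2 = (1/(1 - 2) - 26)**2 = (1/(-1) - 26)**2 = (-1 - 26)**2 = (-27)**2 = 729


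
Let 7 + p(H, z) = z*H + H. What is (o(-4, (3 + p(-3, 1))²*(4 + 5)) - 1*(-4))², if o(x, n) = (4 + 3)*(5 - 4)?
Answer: 121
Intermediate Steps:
p(H, z) = -7 + H + H*z (p(H, z) = -7 + (z*H + H) = -7 + (H*z + H) = -7 + (H + H*z) = -7 + H + H*z)
o(x, n) = 7 (o(x, n) = 7*1 = 7)
(o(-4, (3 + p(-3, 1))²*(4 + 5)) - 1*(-4))² = (7 - 1*(-4))² = (7 + 4)² = 11² = 121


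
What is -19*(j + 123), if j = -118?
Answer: -95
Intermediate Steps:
-19*(j + 123) = -19*(-118 + 123) = -19*5 = -95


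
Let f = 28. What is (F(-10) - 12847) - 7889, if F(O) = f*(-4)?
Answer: -20848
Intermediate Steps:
F(O) = -112 (F(O) = 28*(-4) = -112)
(F(-10) - 12847) - 7889 = (-112 - 12847) - 7889 = -12959 - 7889 = -20848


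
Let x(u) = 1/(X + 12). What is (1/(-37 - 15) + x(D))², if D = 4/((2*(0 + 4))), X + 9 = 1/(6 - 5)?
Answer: 9/169 ≈ 0.053254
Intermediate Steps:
X = -8 (X = -9 + 1/(6 - 5) = -9 + 1/1 = -9 + 1 = -8)
D = ½ (D = 4/((2*4)) = 4/8 = 4*(⅛) = ½ ≈ 0.50000)
x(u) = ¼ (x(u) = 1/(-8 + 12) = 1/4 = ¼)
(1/(-37 - 15) + x(D))² = (1/(-37 - 15) + ¼)² = (1/(-52) + ¼)² = (-1/52 + ¼)² = (3/13)² = 9/169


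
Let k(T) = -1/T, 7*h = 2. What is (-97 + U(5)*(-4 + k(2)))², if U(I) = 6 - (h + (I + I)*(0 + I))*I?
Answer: 49730704/49 ≈ 1.0149e+6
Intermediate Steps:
h = 2/7 (h = (⅐)*2 = 2/7 ≈ 0.28571)
U(I) = 6 - I*(2/7 + 2*I²) (U(I) = 6 - (2/7 + (I + I)*(0 + I))*I = 6 - (2/7 + (2*I)*I)*I = 6 - (2/7 + 2*I²)*I = 6 - I*(2/7 + 2*I²))
(-97 + U(5)*(-4 + k(2)))² = (-97 + (6 - 2*5³ - 2/7*5)*(-4 - 1/2))² = (-97 + (6 - 2*125 - 10/7)*(-4 - 1*½))² = (-97 + (6 - 250 - 10/7)*(-4 - ½))² = (-97 - 1718/7*(-9/2))² = (-97 + 7731/7)² = (7052/7)² = 49730704/49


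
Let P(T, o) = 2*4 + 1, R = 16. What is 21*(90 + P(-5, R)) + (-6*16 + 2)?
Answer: 1985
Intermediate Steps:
P(T, o) = 9 (P(T, o) = 8 + 1 = 9)
21*(90 + P(-5, R)) + (-6*16 + 2) = 21*(90 + 9) + (-6*16 + 2) = 21*99 + (-96 + 2) = 2079 - 94 = 1985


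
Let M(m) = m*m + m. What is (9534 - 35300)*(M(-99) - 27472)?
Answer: 457861820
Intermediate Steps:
M(m) = m + m² (M(m) = m² + m = m + m²)
(9534 - 35300)*(M(-99) - 27472) = (9534 - 35300)*(-99*(1 - 99) - 27472) = -25766*(-99*(-98) - 27472) = -25766*(9702 - 27472) = -25766*(-17770) = 457861820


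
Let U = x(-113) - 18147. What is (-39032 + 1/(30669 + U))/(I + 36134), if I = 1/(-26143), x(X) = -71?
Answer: -12705169408633/11761851605611 ≈ -1.0802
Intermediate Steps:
I = -1/26143 ≈ -3.8251e-5
U = -18218 (U = -71 - 18147 = -18218)
(-39032 + 1/(30669 + U))/(I + 36134) = (-39032 + 1/(30669 - 18218))/(-1/26143 + 36134) = (-39032 + 1/12451)/(944651161/26143) = (-39032 + 1/12451)*(26143/944651161) = -485987431/12451*26143/944651161 = -12705169408633/11761851605611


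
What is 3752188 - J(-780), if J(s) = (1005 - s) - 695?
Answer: 3751098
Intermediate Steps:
J(s) = 310 - s
3752188 - J(-780) = 3752188 - (310 - 1*(-780)) = 3752188 - (310 + 780) = 3752188 - 1*1090 = 3752188 - 1090 = 3751098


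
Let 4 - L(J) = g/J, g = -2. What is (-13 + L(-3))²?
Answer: 841/9 ≈ 93.444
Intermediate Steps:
L(J) = 4 + 2/J (L(J) = 4 - (-2)/J = 4 + 2/J)
(-13 + L(-3))² = (-13 + (4 + 2/(-3)))² = (-13 + (4 + 2*(-⅓)))² = (-13 + (4 - ⅔))² = (-13 + 10/3)² = (-29/3)² = 841/9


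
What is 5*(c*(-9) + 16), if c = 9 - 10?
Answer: 125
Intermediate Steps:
c = -1
5*(c*(-9) + 16) = 5*(-1*(-9) + 16) = 5*(9 + 16) = 5*25 = 125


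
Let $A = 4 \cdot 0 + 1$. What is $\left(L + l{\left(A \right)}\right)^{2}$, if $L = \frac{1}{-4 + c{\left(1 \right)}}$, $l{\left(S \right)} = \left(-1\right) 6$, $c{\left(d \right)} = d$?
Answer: $\frac{361}{9} \approx 40.111$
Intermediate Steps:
$A = 1$ ($A = 0 + 1 = 1$)
$l{\left(S \right)} = -6$
$L = - \frac{1}{3}$ ($L = \frac{1}{-4 + 1} = \frac{1}{-3} = - \frac{1}{3} \approx -0.33333$)
$\left(L + l{\left(A \right)}\right)^{2} = \left(- \frac{1}{3} - 6\right)^{2} = \left(- \frac{19}{3}\right)^{2} = \frac{361}{9}$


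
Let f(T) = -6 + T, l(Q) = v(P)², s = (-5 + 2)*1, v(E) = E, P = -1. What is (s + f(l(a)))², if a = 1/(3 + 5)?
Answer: 64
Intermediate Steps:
s = -3 (s = -3*1 = -3)
a = ⅛ (a = 1/8 = ⅛ ≈ 0.12500)
l(Q) = 1 (l(Q) = (-1)² = 1)
(s + f(l(a)))² = (-3 + (-6 + 1))² = (-3 - 5)² = (-8)² = 64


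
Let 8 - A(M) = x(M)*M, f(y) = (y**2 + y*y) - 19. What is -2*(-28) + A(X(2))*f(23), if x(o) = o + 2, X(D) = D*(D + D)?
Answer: -74752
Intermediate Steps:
X(D) = 2*D**2 (X(D) = D*(2*D) = 2*D**2)
f(y) = -19 + 2*y**2 (f(y) = (y**2 + y**2) - 19 = 2*y**2 - 19 = -19 + 2*y**2)
x(o) = 2 + o
A(M) = 8 - M*(2 + M) (A(M) = 8 - (2 + M)*M = 8 - M*(2 + M))
-2*(-28) + A(X(2))*f(23) = -2*(-28) + (8 - 2*2**2*(2 + 2*2**2))*(-19 + 2*23**2) = 56 + (8 - 2*4*(2 + 2*4))*(-19 + 2*529) = 56 + (8 - 1*8*(2 + 8))*(-19 + 1058) = 56 + (8 - 1*8*10)*1039 = 56 + (8 - 80)*1039 = 56 - 72*1039 = 56 - 74808 = -74752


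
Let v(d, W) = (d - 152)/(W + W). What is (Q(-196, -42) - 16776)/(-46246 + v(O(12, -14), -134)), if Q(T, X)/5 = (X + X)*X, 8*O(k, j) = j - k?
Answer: -926208/49575091 ≈ -0.018683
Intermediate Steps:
O(k, j) = -k/8 + j/8 (O(k, j) = (j - k)/8 = -k/8 + j/8)
v(d, W) = (-152 + d)/(2*W) (v(d, W) = (-152 + d)/((2*W)) = (-152 + d)*(1/(2*W)) = (-152 + d)/(2*W))
Q(T, X) = 10*X² (Q(T, X) = 5*((X + X)*X) = 5*((2*X)*X) = 5*(2*X²) = 10*X²)
(Q(-196, -42) - 16776)/(-46246 + v(O(12, -14), -134)) = (10*(-42)² - 16776)/(-46246 + (½)*(-152 + (-⅛*12 + (⅛)*(-14)))/(-134)) = (10*1764 - 16776)/(-46246 + (½)*(-1/134)*(-152 + (-3/2 - 7/4))) = (17640 - 16776)/(-46246 + (½)*(-1/134)*(-152 - 13/4)) = 864/(-46246 + (½)*(-1/134)*(-621/4)) = 864/(-46246 + 621/1072) = 864/(-49575091/1072) = 864*(-1072/49575091) = -926208/49575091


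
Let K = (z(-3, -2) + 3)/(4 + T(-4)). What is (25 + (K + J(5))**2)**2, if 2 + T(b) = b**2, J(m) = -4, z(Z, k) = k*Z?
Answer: 22201/16 ≈ 1387.6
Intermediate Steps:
z(Z, k) = Z*k
T(b) = -2 + b**2
K = 1/2 (K = (-3*(-2) + 3)/(4 + (-2 + (-4)**2)) = (6 + 3)/(4 + (-2 + 16)) = 9/(4 + 14) = 9/18 = 9*(1/18) = 1/2 ≈ 0.50000)
(25 + (K + J(5))**2)**2 = (25 + (1/2 - 4)**2)**2 = (25 + (-7/2)**2)**2 = (25 + 49/4)**2 = (149/4)**2 = 22201/16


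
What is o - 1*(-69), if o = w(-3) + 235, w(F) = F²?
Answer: 313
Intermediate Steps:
o = 244 (o = (-3)² + 235 = 9 + 235 = 244)
o - 1*(-69) = 244 - 1*(-69) = 244 + 69 = 313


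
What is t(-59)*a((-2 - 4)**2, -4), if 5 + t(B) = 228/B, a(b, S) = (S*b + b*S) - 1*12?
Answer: 156900/59 ≈ 2659.3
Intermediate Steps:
a(b, S) = -12 + 2*S*b (a(b, S) = (S*b + S*b) - 12 = 2*S*b - 12 = -12 + 2*S*b)
t(B) = -5 + 228/B
t(-59)*a((-2 - 4)**2, -4) = (-5 + 228/(-59))*(-12 + 2*(-4)*(-2 - 4)**2) = (-5 + 228*(-1/59))*(-12 + 2*(-4)*(-6)**2) = (-5 - 228/59)*(-12 + 2*(-4)*36) = -523*(-12 - 288)/59 = -523/59*(-300) = 156900/59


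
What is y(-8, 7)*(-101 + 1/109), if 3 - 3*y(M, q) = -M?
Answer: 55040/327 ≈ 168.32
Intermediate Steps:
y(M, q) = 1 + M/3 (y(M, q) = 1 - (-1)*M/3 = 1 + M/3)
y(-8, 7)*(-101 + 1/109) = (1 + (⅓)*(-8))*(-101 + 1/109) = (1 - 8/3)*(-101 + 1/109) = -5/3*(-11008/109) = 55040/327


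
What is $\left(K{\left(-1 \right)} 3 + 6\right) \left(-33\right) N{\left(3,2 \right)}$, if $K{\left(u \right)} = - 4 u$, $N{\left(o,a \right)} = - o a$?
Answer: $3564$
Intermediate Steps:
$N{\left(o,a \right)} = - a o$
$\left(K{\left(-1 \right)} 3 + 6\right) \left(-33\right) N{\left(3,2 \right)} = \left(\left(-4\right) \left(-1\right) 3 + 6\right) \left(-33\right) \left(\left(-1\right) 2 \cdot 3\right) = \left(4 \cdot 3 + 6\right) \left(-33\right) \left(-6\right) = \left(12 + 6\right) \left(-33\right) \left(-6\right) = 18 \left(-33\right) \left(-6\right) = \left(-594\right) \left(-6\right) = 3564$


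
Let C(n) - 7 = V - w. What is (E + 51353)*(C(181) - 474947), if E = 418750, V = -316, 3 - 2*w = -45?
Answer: -223430553840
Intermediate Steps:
w = 24 (w = 3/2 - ½*(-45) = 3/2 + 45/2 = 24)
C(n) = -333 (C(n) = 7 + (-316 - 1*24) = 7 + (-316 - 24) = 7 - 340 = -333)
(E + 51353)*(C(181) - 474947) = (418750 + 51353)*(-333 - 474947) = 470103*(-475280) = -223430553840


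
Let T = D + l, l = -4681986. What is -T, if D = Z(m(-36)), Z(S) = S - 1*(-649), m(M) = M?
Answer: 4681373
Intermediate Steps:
Z(S) = 649 + S (Z(S) = S + 649 = 649 + S)
D = 613 (D = 649 - 36 = 613)
T = -4681373 (T = 613 - 4681986 = -4681373)
-T = -1*(-4681373) = 4681373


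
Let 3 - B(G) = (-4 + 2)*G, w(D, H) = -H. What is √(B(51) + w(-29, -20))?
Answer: 5*√5 ≈ 11.180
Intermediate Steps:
B(G) = 3 + 2*G (B(G) = 3 - (-4 + 2)*G = 3 - (-2)*G = 3 + 2*G)
√(B(51) + w(-29, -20)) = √((3 + 2*51) - 1*(-20)) = √((3 + 102) + 20) = √(105 + 20) = √125 = 5*√5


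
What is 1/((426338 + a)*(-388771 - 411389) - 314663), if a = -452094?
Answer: 1/20608606297 ≈ 4.8523e-11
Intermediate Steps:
1/((426338 + a)*(-388771 - 411389) - 314663) = 1/((426338 - 452094)*(-388771 - 411389) - 314663) = 1/(-25756*(-800160) - 314663) = 1/(20608920960 - 314663) = 1/20608606297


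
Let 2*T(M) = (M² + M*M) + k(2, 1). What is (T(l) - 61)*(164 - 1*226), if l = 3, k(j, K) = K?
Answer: 3193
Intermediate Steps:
T(M) = ½ + M² (T(M) = ((M² + M*M) + 1)/2 = ((M² + M²) + 1)/2 = (2*M² + 1)/2 = (1 + 2*M²)/2 = ½ + M²)
(T(l) - 61)*(164 - 1*226) = ((½ + 3²) - 61)*(164 - 1*226) = ((½ + 9) - 61)*(164 - 226) = (19/2 - 61)*(-62) = -103/2*(-62) = 3193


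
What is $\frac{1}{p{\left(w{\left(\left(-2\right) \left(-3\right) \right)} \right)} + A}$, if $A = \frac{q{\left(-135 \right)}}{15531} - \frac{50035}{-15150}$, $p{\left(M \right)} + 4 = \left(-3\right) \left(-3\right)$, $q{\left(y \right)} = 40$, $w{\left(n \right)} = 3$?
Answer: $\frac{5228770}{43426063} \approx 0.12041$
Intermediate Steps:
$p{\left(M \right)} = 5$ ($p{\left(M \right)} = -4 - -9 = -4 + 9 = 5$)
$A = \frac{17282213}{5228770}$ ($A = \frac{40}{15531} - \frac{50035}{-15150} = 40 \cdot \frac{1}{15531} - - \frac{10007}{3030} = \frac{40}{15531} + \frac{10007}{3030} = \frac{17282213}{5228770} \approx 3.3052$)
$\frac{1}{p{\left(w{\left(\left(-2\right) \left(-3\right) \right)} \right)} + A} = \frac{1}{5 + \frac{17282213}{5228770}} = \frac{1}{\frac{43426063}{5228770}} = \frac{5228770}{43426063}$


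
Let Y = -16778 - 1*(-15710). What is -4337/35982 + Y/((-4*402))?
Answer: 655310/1205397 ≈ 0.54365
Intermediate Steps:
Y = -1068 (Y = -16778 + 15710 = -1068)
-4337/35982 + Y/((-4*402)) = -4337/35982 - 1068/((-4*402)) = -4337*1/35982 - 1068/(-1608) = -4337/35982 - 1068*(-1/1608) = -4337/35982 + 89/134 = 655310/1205397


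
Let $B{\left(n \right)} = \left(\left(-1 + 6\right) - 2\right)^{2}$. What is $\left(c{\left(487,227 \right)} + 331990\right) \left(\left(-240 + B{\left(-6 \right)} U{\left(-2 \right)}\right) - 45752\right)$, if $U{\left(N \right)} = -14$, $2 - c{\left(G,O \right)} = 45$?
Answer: $-15308731746$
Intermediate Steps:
$c{\left(G,O \right)} = -43$ ($c{\left(G,O \right)} = 2 - 45 = -43$)
$B{\left(n \right)} = 9$ ($B{\left(n \right)} = \left(5 - 2\right)^{2} = 3^{2} = 9$)
$\left(c{\left(487,227 \right)} + 331990\right) \left(\left(-240 + B{\left(-6 \right)} U{\left(-2 \right)}\right) - 45752\right) = \left(-43 + 331990\right) \left(\left(-240 + 9 \left(-14\right)\right) - 45752\right) = 331947 \left(\left(-240 - 126\right) - 45752\right) = 331947 \left(-366 - 45752\right) = 331947 \left(-46118\right) = -15308731746$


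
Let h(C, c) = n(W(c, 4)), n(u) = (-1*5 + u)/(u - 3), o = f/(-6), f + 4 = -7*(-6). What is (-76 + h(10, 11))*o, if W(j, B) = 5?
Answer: 1444/3 ≈ 481.33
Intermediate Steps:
f = 38 (f = -4 - 7*(-6) = -4 + 42 = 38)
o = -19/3 (o = 38/(-6) = 38*(-⅙) = -19/3 ≈ -6.3333)
n(u) = (-5 + u)/(-3 + u)
h(C, c) = 0 (h(C, c) = (-5 + 5)/(-3 + 5) = 0/2 = (½)*0 = 0)
(-76 + h(10, 11))*o = (-76 + 0)*(-19/3) = -76*(-19/3) = 1444/3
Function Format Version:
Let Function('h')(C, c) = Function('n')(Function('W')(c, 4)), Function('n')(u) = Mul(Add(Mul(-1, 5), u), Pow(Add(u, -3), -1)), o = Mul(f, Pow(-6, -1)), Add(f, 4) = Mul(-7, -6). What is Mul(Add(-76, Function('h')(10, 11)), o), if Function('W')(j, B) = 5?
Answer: Rational(1444, 3) ≈ 481.33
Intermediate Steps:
f = 38 (f = Add(-4, Mul(-7, -6)) = Add(-4, 42) = 38)
o = Rational(-19, 3) (o = Mul(38, Pow(-6, -1)) = Mul(38, Rational(-1, 6)) = Rational(-19, 3) ≈ -6.3333)
Function('n')(u) = Mul(Pow(Add(-3, u), -1), Add(-5, u)) (Function('n')(u) = Mul(Add(-5, u), Pow(Add(-3, u), -1)) = Mul(Pow(Add(-3, u), -1), Add(-5, u)))
Function('h')(C, c) = 0 (Function('h')(C, c) = Mul(Pow(Add(-3, 5), -1), Add(-5, 5)) = Mul(Pow(2, -1), 0) = Mul(Rational(1, 2), 0) = 0)
Mul(Add(-76, Function('h')(10, 11)), o) = Mul(Add(-76, 0), Rational(-19, 3)) = Mul(-76, Rational(-19, 3)) = Rational(1444, 3)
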